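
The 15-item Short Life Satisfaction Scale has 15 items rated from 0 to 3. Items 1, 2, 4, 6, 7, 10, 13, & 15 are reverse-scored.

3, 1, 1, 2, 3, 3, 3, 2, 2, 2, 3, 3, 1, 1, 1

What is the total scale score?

Reverse-coded items (reversed = (0+3) − raw = 3 − raw):
  item 1: 3 − 3 = 0
  item 2: 3 − 1 = 2
  item 4: 3 − 2 = 1
  item 6: 3 − 3 = 0
  item 7: 3 − 3 = 0
  item 10: 3 − 2 = 1
  item 13: 3 − 1 = 2
  item 15: 3 − 1 = 2
Scored items: 0, 2, 1, 1, 3, 0, 0, 2, 2, 1, 3, 3, 2, 1, 2
Total = 0 + 2 + 1 + 1 + 3 + 0 + 0 + 2 + 2 + 1 + 3 + 3 + 2 + 1 + 2 = 23

23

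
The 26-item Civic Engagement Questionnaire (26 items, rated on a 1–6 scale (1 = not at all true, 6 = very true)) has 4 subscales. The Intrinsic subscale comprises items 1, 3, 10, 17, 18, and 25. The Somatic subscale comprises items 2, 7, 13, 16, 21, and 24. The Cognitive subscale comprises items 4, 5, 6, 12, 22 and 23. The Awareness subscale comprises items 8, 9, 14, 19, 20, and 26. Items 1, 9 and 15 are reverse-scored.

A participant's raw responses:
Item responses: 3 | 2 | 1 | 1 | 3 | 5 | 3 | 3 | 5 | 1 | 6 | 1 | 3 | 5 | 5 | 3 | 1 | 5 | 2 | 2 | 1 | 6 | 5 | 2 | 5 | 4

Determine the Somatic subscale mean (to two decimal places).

Somatic items: 2, 7, 13, 16, 21, 24.
  item 2: 2
  item 7: 3
  item 13: 3
  item 16: 3
  item 21: 1
  item 24: 2
Sum = 2 + 3 + 3 + 3 + 1 + 2 = 14
Mean = 14 / 6 = 2.33

2.33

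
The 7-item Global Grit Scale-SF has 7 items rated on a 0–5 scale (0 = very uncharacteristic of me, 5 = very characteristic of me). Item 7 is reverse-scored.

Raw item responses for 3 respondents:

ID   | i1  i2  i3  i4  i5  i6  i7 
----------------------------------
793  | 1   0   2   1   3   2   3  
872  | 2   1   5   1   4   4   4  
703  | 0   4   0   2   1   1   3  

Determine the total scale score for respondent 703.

Respondent 703 raw: 0, 4, 0, 2, 1, 1, 3.
Reverse-coded (reverse-coded value = 5 − response):
  item 1: 0
  item 2: 4
  item 3: 0
  item 4: 2
  item 5: 1
  item 6: 1
  item 7: 5 − 3 = 2
Sum = 0 + 4 + 0 + 2 + 1 + 1 + 2 = 10

10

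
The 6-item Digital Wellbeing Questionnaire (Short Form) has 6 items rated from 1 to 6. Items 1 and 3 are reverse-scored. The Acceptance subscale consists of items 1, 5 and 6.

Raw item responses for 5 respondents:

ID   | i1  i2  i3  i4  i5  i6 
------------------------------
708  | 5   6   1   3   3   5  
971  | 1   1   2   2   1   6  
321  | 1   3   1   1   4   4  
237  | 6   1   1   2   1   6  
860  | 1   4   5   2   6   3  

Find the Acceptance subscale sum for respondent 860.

Respondent 860 raw: 1, 4, 5, 2, 6, 3.
Acceptance items: 1, 5, 6.
Reverse-coded (reverse-coded value = 7 − response):
  item 1: 7 − 1 = 6
  item 5: 6
  item 6: 3
Sum = 6 + 6 + 3 = 15

15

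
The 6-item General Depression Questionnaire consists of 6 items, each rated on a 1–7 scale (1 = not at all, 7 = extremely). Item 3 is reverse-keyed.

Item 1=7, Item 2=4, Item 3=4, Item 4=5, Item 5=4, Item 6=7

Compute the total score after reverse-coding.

Apply reverse scoring (on a 1–7 scale, reversed = 8 − raw):
  item 3: 8 − 4 = 4
Scored items: 7, 4, 4, 5, 4, 7
Total = 7 + 4 + 4 + 5 + 4 + 7 = 31

31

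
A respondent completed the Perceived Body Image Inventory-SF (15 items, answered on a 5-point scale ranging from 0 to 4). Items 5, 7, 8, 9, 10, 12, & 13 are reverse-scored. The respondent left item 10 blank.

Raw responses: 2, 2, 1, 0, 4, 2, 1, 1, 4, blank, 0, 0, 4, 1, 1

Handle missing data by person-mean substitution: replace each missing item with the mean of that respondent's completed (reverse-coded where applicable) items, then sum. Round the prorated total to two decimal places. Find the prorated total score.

20.36

Reverse-coded (reverse-coded value = 4 − response):
  item 5: 4 − 4 = 0
  item 7: 4 − 1 = 3
  item 8: 4 − 1 = 3
  item 9: 4 − 4 = 0
  item 12: 4 − 0 = 4
  item 13: 4 − 4 = 0
Completed scored items (14 of 15): 2, 2, 1, 0, 0, 2, 3, 3, 0, 0, 4, 0, 1, 1; sum = 19.
Person mean = 19 / 14 ≈ 1.3571
Prorated total = (19 / 14) × 15 = 20.36 (to 2 dp)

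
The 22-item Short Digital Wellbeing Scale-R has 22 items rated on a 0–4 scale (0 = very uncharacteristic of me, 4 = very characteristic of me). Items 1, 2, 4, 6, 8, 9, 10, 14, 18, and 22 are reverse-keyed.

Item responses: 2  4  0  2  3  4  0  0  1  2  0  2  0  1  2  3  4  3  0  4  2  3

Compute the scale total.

Reversing items 1, 2, 4, 6, 8, 9, 10, 14, 18, & 22 with 4 − raw:
Total = (4−2) + (4−4) + 0 + (4−2) + 3 + (4−4) + 0 + (4−0) + (4−1) + (4−2) + 0 + 2 + 0 + (4−1) + 2 + 3 + 4 + (4−3) + 0 + 4 + 2 + (4−3)
      = 2 + 0 + 0 + 2 + 3 + 0 + 0 + 4 + 3 + 2 + 0 + 2 + 0 + 3 + 2 + 3 + 4 + 1 + 0 + 4 + 2 + 1 = 38

38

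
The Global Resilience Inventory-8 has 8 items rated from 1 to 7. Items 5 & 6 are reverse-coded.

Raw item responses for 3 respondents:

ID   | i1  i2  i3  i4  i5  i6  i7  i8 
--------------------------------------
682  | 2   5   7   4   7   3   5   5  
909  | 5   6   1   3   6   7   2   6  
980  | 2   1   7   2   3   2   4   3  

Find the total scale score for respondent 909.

26

Respondent 909 raw: 5, 6, 1, 3, 6, 7, 2, 6.
Reverse-coded (reversed = (1+7) − raw = 8 − raw):
  item 1: 5
  item 2: 6
  item 3: 1
  item 4: 3
  item 5: 8 − 6 = 2
  item 6: 8 − 7 = 1
  item 7: 2
  item 8: 6
Sum = 5 + 6 + 1 + 3 + 2 + 1 + 2 + 6 = 26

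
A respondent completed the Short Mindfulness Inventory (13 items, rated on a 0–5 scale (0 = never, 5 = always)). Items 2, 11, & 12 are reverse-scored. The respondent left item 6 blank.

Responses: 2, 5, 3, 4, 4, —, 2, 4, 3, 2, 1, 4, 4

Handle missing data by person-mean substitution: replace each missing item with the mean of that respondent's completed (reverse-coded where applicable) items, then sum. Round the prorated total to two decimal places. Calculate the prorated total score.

Reverse-coded (reversed = (0+5) − raw = 5 − raw):
  item 2: 5 − 5 = 0
  item 11: 5 − 1 = 4
  item 12: 5 − 4 = 1
Completed scored items (12 of 13): 2, 0, 3, 4, 4, 2, 4, 3, 2, 4, 1, 4; sum = 33.
Person mean = 33 / 12 ≈ 2.7500
Prorated total = (33 / 12) × 13 = 35.75 (to 2 dp)

35.75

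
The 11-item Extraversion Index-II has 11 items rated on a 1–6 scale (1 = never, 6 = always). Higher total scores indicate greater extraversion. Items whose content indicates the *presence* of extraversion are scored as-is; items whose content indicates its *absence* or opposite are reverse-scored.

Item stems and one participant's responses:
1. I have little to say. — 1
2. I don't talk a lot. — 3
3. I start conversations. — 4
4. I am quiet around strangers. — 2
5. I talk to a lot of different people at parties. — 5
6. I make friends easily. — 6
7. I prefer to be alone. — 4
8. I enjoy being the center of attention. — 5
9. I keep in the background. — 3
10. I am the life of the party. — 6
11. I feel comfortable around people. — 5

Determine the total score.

Items 1, 2, 4, 7, 9 describe the absence/opposite of extraversion → reverse-score.
reversed = (1+6) − raw = 7 − raw.
  item 1: 7 − 1 = 6
  item 2: 7 − 3 = 4
  item 3: 4
  item 4: 7 − 2 = 5
  item 5: 5
  item 6: 6
  item 7: 7 − 4 = 3
  item 8: 5
  item 9: 7 − 3 = 4
  item 10: 6
  item 11: 5
Total = 6 + 4 + 4 + 5 + 5 + 6 + 3 + 5 + 4 + 6 + 5 = 53

53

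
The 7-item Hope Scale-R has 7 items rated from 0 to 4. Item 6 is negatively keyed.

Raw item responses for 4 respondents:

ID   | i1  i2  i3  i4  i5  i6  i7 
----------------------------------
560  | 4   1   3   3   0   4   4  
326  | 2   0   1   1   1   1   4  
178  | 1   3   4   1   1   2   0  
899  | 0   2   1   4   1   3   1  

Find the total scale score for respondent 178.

Respondent 178 raw: 1, 3, 4, 1, 1, 2, 0.
Reverse-coded (reverse-coded value = 4 − response):
  item 1: 1
  item 2: 3
  item 3: 4
  item 4: 1
  item 5: 1
  item 6: 4 − 2 = 2
  item 7: 0
Sum = 1 + 3 + 4 + 1 + 1 + 2 + 0 = 12

12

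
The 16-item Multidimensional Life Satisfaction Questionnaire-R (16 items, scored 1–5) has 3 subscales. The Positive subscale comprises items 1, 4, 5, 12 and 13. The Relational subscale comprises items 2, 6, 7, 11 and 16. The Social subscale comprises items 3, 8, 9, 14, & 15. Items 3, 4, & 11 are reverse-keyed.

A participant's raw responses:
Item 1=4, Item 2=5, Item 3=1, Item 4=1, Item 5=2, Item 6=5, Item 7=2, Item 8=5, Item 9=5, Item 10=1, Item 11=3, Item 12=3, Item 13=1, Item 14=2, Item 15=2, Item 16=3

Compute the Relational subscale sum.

18

Relational items: 2, 6, 7, 11, 16.
Of these, item 11 is reverse-keyed; reverse-coded value = 6 − response.
  item 2: 5
  item 6: 5
  item 7: 2
  item 11: 6 − 3 = 3
  item 16: 3
Sum = 5 + 5 + 2 + 3 + 3 = 18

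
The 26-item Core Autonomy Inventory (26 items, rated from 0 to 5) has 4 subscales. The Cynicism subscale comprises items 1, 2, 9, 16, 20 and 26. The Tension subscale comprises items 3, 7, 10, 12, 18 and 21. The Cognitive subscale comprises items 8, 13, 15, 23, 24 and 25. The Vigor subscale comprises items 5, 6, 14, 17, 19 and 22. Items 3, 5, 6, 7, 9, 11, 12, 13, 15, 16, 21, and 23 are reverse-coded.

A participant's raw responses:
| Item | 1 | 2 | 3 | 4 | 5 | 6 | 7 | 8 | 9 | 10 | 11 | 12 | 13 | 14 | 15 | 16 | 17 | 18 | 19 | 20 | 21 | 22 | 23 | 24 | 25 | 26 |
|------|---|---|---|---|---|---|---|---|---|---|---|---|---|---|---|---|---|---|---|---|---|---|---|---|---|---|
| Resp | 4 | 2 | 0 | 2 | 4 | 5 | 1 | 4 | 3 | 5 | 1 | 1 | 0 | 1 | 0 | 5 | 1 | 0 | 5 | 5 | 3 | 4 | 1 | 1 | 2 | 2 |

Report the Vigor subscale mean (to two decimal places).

Vigor items: 5, 6, 14, 17, 19, 22.
Of these, items 5 & 6 are reverse-coded; reversed = (0+5) − raw = 5 − raw.
  item 5: 5 − 4 = 1
  item 6: 5 − 5 = 0
  item 14: 1
  item 17: 1
  item 19: 5
  item 22: 4
Sum = 1 + 0 + 1 + 1 + 5 + 4 = 12
Mean = 12 / 6 = 2.00

2.00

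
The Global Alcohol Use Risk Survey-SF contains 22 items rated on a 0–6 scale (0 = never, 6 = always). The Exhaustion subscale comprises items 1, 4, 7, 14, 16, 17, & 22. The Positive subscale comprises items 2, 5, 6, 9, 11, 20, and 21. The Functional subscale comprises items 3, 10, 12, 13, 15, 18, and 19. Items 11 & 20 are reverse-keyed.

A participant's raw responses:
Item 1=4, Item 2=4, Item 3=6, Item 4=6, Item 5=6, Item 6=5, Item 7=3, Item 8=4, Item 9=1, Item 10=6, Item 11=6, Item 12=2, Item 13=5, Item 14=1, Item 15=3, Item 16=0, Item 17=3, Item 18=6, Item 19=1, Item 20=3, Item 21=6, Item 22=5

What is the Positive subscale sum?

Positive items: 2, 5, 6, 9, 11, 20, 21.
Of these, items 11 & 20 are reverse-keyed; on a 0–6 scale, reversed = 6 − raw.
  item 2: 4
  item 5: 6
  item 6: 5
  item 9: 1
  item 11: 6 − 6 = 0
  item 20: 6 − 3 = 3
  item 21: 6
Sum = 4 + 6 + 5 + 1 + 0 + 3 + 6 = 25

25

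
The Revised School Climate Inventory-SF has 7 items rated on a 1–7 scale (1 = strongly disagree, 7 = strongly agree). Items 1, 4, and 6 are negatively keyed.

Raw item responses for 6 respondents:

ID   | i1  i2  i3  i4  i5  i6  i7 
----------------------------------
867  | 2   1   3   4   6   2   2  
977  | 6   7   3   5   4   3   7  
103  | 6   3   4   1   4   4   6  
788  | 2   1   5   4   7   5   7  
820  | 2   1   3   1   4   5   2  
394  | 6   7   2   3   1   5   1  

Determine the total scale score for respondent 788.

Respondent 788 raw: 2, 1, 5, 4, 7, 5, 7.
Reverse-coded (on a 1–7 scale, reversed = 8 − raw):
  item 1: 8 − 2 = 6
  item 2: 1
  item 3: 5
  item 4: 8 − 4 = 4
  item 5: 7
  item 6: 8 − 5 = 3
  item 7: 7
Sum = 6 + 1 + 5 + 4 + 7 + 3 + 7 = 33

33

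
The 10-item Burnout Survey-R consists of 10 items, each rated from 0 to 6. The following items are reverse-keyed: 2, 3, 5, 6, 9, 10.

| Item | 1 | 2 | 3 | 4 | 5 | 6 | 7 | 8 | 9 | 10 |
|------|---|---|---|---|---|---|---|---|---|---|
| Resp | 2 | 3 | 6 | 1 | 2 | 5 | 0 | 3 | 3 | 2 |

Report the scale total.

21

Reversing items 2, 3, 5, 6, 9, & 10 with 6 − raw:
Total = 2 + (6−3) + (6−6) + 1 + (6−2) + (6−5) + 0 + 3 + (6−3) + (6−2)
      = 2 + 3 + 0 + 1 + 4 + 1 + 0 + 3 + 3 + 4 = 21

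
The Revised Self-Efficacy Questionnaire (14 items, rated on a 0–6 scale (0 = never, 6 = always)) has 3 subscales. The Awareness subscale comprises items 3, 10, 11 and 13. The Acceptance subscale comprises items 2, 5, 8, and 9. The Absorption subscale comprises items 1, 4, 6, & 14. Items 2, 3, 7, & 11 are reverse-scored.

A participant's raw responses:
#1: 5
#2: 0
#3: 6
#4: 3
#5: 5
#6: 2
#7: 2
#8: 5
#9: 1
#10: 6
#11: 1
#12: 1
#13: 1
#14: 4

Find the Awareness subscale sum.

12

Awareness items: 3, 10, 11, 13.
Of these, items 3 & 11 are reverse-scored; reverse-coded value = 6 − response.
  item 3: 6 − 6 = 0
  item 10: 6
  item 11: 6 − 1 = 5
  item 13: 1
Sum = 0 + 6 + 5 + 1 = 12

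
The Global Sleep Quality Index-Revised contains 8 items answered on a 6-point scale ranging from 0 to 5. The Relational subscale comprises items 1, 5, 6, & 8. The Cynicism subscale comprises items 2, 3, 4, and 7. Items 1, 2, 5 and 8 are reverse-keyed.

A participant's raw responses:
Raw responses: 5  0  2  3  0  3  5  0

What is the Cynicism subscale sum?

Cynicism items: 2, 3, 4, 7.
Of these, item 2 is reverse-keyed; reverse-coded value = 5 − response.
  item 2: 5 − 0 = 5
  item 3: 2
  item 4: 3
  item 7: 5
Sum = 5 + 2 + 3 + 5 = 15

15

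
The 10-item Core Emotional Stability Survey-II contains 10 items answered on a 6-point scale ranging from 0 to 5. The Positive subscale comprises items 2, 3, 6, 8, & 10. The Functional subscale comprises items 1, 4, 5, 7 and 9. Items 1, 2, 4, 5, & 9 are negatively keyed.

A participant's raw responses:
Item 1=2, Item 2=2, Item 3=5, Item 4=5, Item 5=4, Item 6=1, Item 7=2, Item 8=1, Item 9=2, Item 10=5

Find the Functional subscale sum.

9

Functional items: 1, 4, 5, 7, 9.
Of these, items 1, 4, 5, & 9 are negatively keyed; reversed = (0+5) − raw = 5 − raw.
  item 1: 5 − 2 = 3
  item 4: 5 − 5 = 0
  item 5: 5 − 4 = 1
  item 7: 2
  item 9: 5 − 2 = 3
Sum = 3 + 0 + 1 + 2 + 3 = 9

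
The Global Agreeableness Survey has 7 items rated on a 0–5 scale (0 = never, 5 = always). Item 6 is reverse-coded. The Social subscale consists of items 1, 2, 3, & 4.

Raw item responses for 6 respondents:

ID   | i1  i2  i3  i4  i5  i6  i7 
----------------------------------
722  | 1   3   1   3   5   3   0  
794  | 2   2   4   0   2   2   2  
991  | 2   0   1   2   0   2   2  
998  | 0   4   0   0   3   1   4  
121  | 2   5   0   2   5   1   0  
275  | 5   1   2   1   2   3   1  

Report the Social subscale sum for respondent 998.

Respondent 998 raw: 0, 4, 0, 0, 3, 1, 4.
Social items: 1, 2, 3, 4.
Reverse-coded (reverse-coded value = 5 − response):
  item 1: 0
  item 2: 4
  item 3: 0
  item 4: 0
Sum = 0 + 4 + 0 + 0 = 4

4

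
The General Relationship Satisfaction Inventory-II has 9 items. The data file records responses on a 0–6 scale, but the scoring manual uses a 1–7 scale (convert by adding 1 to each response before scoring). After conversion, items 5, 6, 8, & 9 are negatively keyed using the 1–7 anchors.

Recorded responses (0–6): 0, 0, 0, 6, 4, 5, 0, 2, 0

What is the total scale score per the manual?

Convert to 1–7: 1, 1, 1, 7, 5, 6, 1, 3, 1
Reverse-coded (on a 1–7 scale, reversed = 8 − raw):
  item 5: 8 − 5 = 3
  item 6: 8 − 6 = 2
  item 8: 8 − 3 = 5
  item 9: 8 − 1 = 7
Scored: 1, 1, 1, 7, 3, 2, 1, 5, 7
Total = 28

28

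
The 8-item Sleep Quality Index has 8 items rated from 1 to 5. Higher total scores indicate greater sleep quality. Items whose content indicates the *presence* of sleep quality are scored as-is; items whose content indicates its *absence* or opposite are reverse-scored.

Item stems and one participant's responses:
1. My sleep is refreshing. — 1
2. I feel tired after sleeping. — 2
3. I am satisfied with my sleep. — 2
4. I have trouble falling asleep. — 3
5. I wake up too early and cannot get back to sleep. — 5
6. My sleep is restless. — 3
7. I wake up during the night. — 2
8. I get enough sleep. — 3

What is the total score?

Items 2, 4, 5, 6, 7 describe the absence/opposite of sleep quality → reverse-score.
on a 1–5 scale, reversed = 6 − raw.
  item 1: 1
  item 2: 6 − 2 = 4
  item 3: 2
  item 4: 6 − 3 = 3
  item 5: 6 − 5 = 1
  item 6: 6 − 3 = 3
  item 7: 6 − 2 = 4
  item 8: 3
Total = 1 + 4 + 2 + 3 + 1 + 3 + 4 + 3 = 21

21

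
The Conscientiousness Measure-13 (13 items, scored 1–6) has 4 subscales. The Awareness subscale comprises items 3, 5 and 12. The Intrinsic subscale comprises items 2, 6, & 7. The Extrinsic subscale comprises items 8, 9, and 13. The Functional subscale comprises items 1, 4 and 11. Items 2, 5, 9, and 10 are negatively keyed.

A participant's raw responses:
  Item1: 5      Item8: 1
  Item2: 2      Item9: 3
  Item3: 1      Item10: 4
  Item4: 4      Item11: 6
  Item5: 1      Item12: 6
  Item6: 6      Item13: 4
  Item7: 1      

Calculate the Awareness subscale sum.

Awareness items: 3, 5, 12.
Of these, item 5 is negatively keyed; reversed = (1+6) − raw = 7 − raw.
  item 3: 1
  item 5: 7 − 1 = 6
  item 12: 6
Sum = 1 + 6 + 6 = 13

13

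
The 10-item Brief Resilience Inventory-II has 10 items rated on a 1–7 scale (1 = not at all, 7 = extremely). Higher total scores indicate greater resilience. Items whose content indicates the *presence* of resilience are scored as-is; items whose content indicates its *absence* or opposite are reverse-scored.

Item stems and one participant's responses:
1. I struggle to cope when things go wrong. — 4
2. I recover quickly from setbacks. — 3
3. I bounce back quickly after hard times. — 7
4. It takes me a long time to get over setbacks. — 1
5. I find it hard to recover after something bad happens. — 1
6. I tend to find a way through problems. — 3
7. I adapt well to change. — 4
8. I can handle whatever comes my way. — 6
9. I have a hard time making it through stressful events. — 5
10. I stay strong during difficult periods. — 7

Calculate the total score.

Items 1, 4, 5, 9 describe the absence/opposite of resilience → reverse-score.
reversed = (1+7) − raw = 8 − raw.
  item 1: 8 − 4 = 4
  item 2: 3
  item 3: 7
  item 4: 8 − 1 = 7
  item 5: 8 − 1 = 7
  item 6: 3
  item 7: 4
  item 8: 6
  item 9: 8 − 5 = 3
  item 10: 7
Total = 4 + 3 + 7 + 7 + 7 + 3 + 4 + 6 + 3 + 7 = 51

51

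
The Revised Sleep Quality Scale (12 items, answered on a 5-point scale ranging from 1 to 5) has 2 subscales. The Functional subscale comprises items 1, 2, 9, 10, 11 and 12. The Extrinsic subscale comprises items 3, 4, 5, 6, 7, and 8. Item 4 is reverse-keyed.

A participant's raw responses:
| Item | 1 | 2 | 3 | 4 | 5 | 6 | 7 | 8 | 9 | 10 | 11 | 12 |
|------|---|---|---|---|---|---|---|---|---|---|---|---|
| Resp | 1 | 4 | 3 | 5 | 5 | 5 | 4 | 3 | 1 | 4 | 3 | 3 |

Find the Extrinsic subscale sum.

21

Extrinsic items: 3, 4, 5, 6, 7, 8.
Of these, item 4 is reverse-keyed; on a 1–5 scale, reversed = 6 − raw.
  item 3: 3
  item 4: 6 − 5 = 1
  item 5: 5
  item 6: 5
  item 7: 4
  item 8: 3
Sum = 3 + 1 + 5 + 5 + 4 + 3 = 21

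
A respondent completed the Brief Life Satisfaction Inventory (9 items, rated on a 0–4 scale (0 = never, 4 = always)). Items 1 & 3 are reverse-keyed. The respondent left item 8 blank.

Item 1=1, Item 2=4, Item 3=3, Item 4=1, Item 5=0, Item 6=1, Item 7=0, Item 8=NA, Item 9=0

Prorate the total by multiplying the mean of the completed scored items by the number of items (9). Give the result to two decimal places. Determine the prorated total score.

Reverse-coded (on a 0–4 scale, reversed = 4 − raw):
  item 1: 4 − 1 = 3
  item 3: 4 − 3 = 1
Completed scored items (8 of 9): 3, 4, 1, 1, 0, 1, 0, 0; sum = 10.
Person mean = 10 / 8 ≈ 1.2500
Prorated total = (10 / 8) × 9 = 11.25 (to 2 dp)

11.25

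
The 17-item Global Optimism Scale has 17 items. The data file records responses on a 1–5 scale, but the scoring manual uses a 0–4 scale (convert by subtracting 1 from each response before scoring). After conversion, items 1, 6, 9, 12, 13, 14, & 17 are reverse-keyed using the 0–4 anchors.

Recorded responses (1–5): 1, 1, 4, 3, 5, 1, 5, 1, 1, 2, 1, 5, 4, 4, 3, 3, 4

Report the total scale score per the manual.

33

Convert to 0–4: 0, 0, 3, 2, 4, 0, 4, 0, 0, 1, 0, 4, 3, 3, 2, 2, 3
Reverse-coded (reversed = (0+4) − raw = 4 − raw):
  item 1: 4 − 0 = 4
  item 6: 4 − 0 = 4
  item 9: 4 − 0 = 4
  item 12: 4 − 4 = 0
  item 13: 4 − 3 = 1
  item 14: 4 − 3 = 1
  item 17: 4 − 3 = 1
Scored: 4, 0, 3, 2, 4, 4, 4, 0, 4, 1, 0, 0, 1, 1, 2, 2, 1
Total = 33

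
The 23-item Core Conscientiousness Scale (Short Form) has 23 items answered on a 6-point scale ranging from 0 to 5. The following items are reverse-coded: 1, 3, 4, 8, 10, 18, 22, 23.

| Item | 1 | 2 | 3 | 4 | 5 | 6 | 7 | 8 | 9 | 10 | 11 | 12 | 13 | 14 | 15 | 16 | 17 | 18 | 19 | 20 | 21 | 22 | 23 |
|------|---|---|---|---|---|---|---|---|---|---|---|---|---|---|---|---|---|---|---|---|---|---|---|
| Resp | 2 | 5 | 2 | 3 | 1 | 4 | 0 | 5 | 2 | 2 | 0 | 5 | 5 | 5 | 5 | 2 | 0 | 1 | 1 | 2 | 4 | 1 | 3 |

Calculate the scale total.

62

Reverse-coded items use 5 − raw:
  item 1: 5 − 2 = 3
  item 3: 5 − 2 = 3
  item 4: 5 − 3 = 2
  item 8: 5 − 5 = 0
  item 10: 5 − 2 = 3
  item 18: 5 − 1 = 4
  item 22: 5 − 1 = 4
  item 23: 5 − 3 = 2
Scored responses: 3, 5, 3, 2, 1, 4, 0, 0, 2, 3, 0, 5, 5, 5, 5, 2, 0, 4, 1, 2, 4, 4, 2
Total = 3 + 5 + 3 + 2 + 1 + 4 + 0 + 0 + 2 + 3 + 0 + 5 + 5 + 5 + 5 + 2 + 0 + 4 + 1 + 2 + 4 + 4 + 2 = 62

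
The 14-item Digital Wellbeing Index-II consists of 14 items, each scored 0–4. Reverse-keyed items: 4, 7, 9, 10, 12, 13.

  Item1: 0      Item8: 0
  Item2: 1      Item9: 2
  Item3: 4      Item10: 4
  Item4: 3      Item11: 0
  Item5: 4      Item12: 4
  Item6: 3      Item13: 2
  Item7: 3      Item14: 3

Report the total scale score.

21

Reverse-coded items (reversed = (0+4) − raw = 4 − raw):
  item 4: 4 − 3 = 1
  item 7: 4 − 3 = 1
  item 9: 4 − 2 = 2
  item 10: 4 − 4 = 0
  item 12: 4 − 4 = 0
  item 13: 4 − 2 = 2
Scored responses: 0, 1, 4, 1, 4, 3, 1, 0, 2, 0, 0, 0, 2, 3
Total = 0 + 1 + 4 + 1 + 4 + 3 + 1 + 0 + 2 + 0 + 0 + 0 + 2 + 3 = 21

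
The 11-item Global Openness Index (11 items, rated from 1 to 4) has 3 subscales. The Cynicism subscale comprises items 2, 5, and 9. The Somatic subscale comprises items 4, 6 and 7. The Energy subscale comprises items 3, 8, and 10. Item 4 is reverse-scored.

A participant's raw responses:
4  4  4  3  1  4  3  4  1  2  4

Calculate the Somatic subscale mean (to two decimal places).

3.00

Somatic items: 4, 6, 7.
Of these, item 4 is reverse-scored; reversed = (1+4) − raw = 5 − raw.
  item 4: 5 − 3 = 2
  item 6: 4
  item 7: 3
Sum = 2 + 4 + 3 = 9
Mean = 9 / 3 = 3.00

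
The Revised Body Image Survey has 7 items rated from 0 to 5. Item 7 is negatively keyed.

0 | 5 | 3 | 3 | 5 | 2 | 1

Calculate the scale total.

Reversing item 7 with 5 − raw:
Total = 0 + 5 + 3 + 3 + 5 + 2 + (5−1)
      = 0 + 5 + 3 + 3 + 5 + 2 + 4 = 22

22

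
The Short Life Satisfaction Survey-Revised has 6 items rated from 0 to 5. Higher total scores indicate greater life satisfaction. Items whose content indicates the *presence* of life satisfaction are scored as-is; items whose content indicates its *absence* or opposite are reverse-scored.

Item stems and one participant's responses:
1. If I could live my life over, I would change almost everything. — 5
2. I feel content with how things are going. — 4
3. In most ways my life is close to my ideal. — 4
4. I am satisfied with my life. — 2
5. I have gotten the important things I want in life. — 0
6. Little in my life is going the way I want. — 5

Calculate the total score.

Items 1, 6 describe the absence/opposite of life satisfaction → reverse-score.
on a 0–5 scale, reversed = 5 − raw.
  item 1: 5 − 5 = 0
  item 2: 4
  item 3: 4
  item 4: 2
  item 5: 0
  item 6: 5 − 5 = 0
Total = 0 + 4 + 4 + 2 + 0 + 0 = 10

10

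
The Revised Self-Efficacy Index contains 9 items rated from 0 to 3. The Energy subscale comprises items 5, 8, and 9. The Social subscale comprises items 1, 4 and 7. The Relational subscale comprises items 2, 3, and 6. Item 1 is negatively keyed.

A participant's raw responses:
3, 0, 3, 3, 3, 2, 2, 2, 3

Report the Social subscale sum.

5

Social items: 1, 4, 7.
Of these, item 1 is negatively keyed; reverse-coded value = 3 − response.
  item 1: 3 − 3 = 0
  item 4: 3
  item 7: 2
Sum = 0 + 3 + 2 = 5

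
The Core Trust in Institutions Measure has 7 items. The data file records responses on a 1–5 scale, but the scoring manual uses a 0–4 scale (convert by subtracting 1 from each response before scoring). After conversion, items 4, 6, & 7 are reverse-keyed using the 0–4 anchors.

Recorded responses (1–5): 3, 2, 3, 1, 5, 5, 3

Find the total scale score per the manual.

Convert to 0–4: 2, 1, 2, 0, 4, 4, 2
Reverse-coded (reverse-coded value = 4 − response):
  item 4: 4 − 0 = 4
  item 6: 4 − 4 = 0
  item 7: 4 − 2 = 2
Scored: 2, 1, 2, 4, 4, 0, 2
Total = 15

15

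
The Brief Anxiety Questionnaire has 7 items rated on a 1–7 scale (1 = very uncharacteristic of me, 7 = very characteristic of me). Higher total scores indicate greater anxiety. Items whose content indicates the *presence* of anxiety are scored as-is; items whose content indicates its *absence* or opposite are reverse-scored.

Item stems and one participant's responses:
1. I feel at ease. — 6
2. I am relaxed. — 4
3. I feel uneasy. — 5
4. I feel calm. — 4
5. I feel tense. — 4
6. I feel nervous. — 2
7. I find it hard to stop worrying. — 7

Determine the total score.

28

Items 1, 2, 4 describe the absence/opposite of anxiety → reverse-score.
reverse-coded value = 8 − response.
  item 1: 8 − 6 = 2
  item 2: 8 − 4 = 4
  item 3: 5
  item 4: 8 − 4 = 4
  item 5: 4
  item 6: 2
  item 7: 7
Total = 2 + 4 + 5 + 4 + 4 + 2 + 7 = 28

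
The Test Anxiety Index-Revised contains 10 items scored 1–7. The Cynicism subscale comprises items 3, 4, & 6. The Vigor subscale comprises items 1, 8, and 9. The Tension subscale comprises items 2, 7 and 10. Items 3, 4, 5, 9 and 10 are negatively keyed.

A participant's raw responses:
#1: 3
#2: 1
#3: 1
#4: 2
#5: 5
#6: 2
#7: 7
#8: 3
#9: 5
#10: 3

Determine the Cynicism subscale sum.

Cynicism items: 3, 4, 6.
Of these, items 3 and 4 are negatively keyed; reverse-coded value = 8 − response.
  item 3: 8 − 1 = 7
  item 4: 8 − 2 = 6
  item 6: 2
Sum = 7 + 6 + 2 = 15

15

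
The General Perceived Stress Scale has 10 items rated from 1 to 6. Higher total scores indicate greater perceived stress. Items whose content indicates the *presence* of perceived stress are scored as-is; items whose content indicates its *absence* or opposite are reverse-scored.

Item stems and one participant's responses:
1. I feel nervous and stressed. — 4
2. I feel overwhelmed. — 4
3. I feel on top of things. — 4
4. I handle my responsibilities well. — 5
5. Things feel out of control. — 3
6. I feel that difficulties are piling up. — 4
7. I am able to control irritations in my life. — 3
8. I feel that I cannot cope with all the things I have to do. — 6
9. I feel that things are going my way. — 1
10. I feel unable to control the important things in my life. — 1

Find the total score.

Items 3, 4, 7, 9 describe the absence/opposite of perceived stress → reverse-score.
on a 1–6 scale, reversed = 7 − raw.
  item 1: 4
  item 2: 4
  item 3: 7 − 4 = 3
  item 4: 7 − 5 = 2
  item 5: 3
  item 6: 4
  item 7: 7 − 3 = 4
  item 8: 6
  item 9: 7 − 1 = 6
  item 10: 1
Total = 4 + 4 + 3 + 2 + 3 + 4 + 4 + 6 + 6 + 1 = 37

37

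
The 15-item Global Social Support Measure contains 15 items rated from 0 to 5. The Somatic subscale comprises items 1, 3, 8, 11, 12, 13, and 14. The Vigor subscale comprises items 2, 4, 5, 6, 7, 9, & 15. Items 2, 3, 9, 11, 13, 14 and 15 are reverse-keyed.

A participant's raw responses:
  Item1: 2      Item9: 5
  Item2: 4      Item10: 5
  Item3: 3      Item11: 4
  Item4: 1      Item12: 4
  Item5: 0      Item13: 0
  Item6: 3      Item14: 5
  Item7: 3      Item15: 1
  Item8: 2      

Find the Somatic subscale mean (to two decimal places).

2.29

Somatic items: 1, 3, 8, 11, 12, 13, 14.
Of these, items 3, 11, 13 and 14 are reverse-keyed; reverse-coded value = 5 − response.
  item 1: 2
  item 3: 5 − 3 = 2
  item 8: 2
  item 11: 5 − 4 = 1
  item 12: 4
  item 13: 5 − 0 = 5
  item 14: 5 − 5 = 0
Sum = 2 + 2 + 2 + 1 + 4 + 5 + 0 = 16
Mean = 16 / 7 = 2.29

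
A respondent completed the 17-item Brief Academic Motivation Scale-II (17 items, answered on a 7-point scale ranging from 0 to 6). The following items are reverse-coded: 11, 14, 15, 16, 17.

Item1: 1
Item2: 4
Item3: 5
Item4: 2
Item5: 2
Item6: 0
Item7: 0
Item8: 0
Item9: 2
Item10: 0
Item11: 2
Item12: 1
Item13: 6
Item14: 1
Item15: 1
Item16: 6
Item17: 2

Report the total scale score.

Reverse-coded items (on a 0–6 scale, reversed = 6 − raw):
  item 11: 6 − 2 = 4
  item 14: 6 − 1 = 5
  item 15: 6 − 1 = 5
  item 16: 6 − 6 = 0
  item 17: 6 − 2 = 4
Scored responses: 1, 4, 5, 2, 2, 0, 0, 0, 2, 0, 4, 1, 6, 5, 5, 0, 4
Total = 1 + 4 + 5 + 2 + 2 + 0 + 0 + 0 + 2 + 0 + 4 + 1 + 6 + 5 + 5 + 0 + 4 = 41

41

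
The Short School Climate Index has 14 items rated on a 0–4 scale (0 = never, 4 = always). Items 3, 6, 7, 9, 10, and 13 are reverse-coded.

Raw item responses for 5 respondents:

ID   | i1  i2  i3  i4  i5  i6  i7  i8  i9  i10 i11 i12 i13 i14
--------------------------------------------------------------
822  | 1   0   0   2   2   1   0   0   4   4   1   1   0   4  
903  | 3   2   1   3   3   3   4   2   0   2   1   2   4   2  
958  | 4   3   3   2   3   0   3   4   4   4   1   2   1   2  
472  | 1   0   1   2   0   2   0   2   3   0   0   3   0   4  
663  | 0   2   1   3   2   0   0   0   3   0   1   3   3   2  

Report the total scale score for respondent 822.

26

Respondent 822 raw: 1, 0, 0, 2, 2, 1, 0, 0, 4, 4, 1, 1, 0, 4.
Reverse-coded (reverse-coded value = 4 − response):
  item 1: 1
  item 2: 0
  item 3: 4 − 0 = 4
  item 4: 2
  item 5: 2
  item 6: 4 − 1 = 3
  item 7: 4 − 0 = 4
  item 8: 0
  item 9: 4 − 4 = 0
  item 10: 4 − 4 = 0
  item 11: 1
  item 12: 1
  item 13: 4 − 0 = 4
  item 14: 4
Sum = 1 + 0 + 4 + 2 + 2 + 3 + 4 + 0 + 0 + 0 + 1 + 1 + 4 + 4 = 26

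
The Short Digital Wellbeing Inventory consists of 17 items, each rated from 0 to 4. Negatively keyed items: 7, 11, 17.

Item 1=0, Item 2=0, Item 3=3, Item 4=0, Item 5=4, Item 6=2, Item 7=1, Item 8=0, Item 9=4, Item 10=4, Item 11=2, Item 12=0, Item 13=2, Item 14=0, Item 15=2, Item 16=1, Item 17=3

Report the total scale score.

Apply reverse scoring (on a 0–4 scale, reversed = 4 − raw):
  item 7: 4 − 1 = 3
  item 11: 4 − 2 = 2
  item 17: 4 − 3 = 1
Scored responses: 0, 0, 3, 0, 4, 2, 3, 0, 4, 4, 2, 0, 2, 0, 2, 1, 1
Total = 0 + 0 + 3 + 0 + 4 + 2 + 3 + 0 + 4 + 4 + 2 + 0 + 2 + 0 + 2 + 1 + 1 = 28

28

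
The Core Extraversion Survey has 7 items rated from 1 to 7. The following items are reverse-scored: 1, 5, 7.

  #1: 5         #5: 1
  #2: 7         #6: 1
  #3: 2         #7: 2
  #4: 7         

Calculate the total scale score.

Raw sum = 25. Reverse-scored items: 1, 5, 7; their raw sum = 8.
Each reversal replaces raw with 8 − raw, changing the total by 8 − 2·raw per item.
Total = 25 + 3·8 − 2·8 = 25 + 24 − 16 = 33

33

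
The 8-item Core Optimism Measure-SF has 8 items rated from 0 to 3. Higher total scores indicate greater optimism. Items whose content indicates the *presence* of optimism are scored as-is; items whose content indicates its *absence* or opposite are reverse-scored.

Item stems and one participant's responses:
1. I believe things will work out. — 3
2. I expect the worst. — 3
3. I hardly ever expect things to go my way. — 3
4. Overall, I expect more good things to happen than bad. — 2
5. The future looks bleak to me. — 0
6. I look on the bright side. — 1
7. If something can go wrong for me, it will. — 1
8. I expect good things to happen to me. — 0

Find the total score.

Items 2, 3, 5, 7 describe the absence/opposite of optimism → reverse-score.
reverse-coded value = 3 − response.
  item 1: 3
  item 2: 3 − 3 = 0
  item 3: 3 − 3 = 0
  item 4: 2
  item 5: 3 − 0 = 3
  item 6: 1
  item 7: 3 − 1 = 2
  item 8: 0
Total = 3 + 0 + 0 + 2 + 3 + 1 + 2 + 0 = 11

11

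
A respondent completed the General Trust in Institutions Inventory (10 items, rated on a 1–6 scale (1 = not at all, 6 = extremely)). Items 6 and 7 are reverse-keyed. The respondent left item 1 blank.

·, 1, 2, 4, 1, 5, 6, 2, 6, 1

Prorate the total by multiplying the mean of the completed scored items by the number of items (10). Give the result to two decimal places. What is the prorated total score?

22.22

Reverse-coded (on a 1–6 scale, reversed = 7 − raw):
  item 6: 7 − 5 = 2
  item 7: 7 − 6 = 1
Completed scored items (9 of 10): 1, 2, 4, 1, 2, 1, 2, 6, 1; sum = 20.
Person mean = 20 / 9 ≈ 2.2222
Prorated total = (20 / 9) × 10 = 22.22 (to 2 dp)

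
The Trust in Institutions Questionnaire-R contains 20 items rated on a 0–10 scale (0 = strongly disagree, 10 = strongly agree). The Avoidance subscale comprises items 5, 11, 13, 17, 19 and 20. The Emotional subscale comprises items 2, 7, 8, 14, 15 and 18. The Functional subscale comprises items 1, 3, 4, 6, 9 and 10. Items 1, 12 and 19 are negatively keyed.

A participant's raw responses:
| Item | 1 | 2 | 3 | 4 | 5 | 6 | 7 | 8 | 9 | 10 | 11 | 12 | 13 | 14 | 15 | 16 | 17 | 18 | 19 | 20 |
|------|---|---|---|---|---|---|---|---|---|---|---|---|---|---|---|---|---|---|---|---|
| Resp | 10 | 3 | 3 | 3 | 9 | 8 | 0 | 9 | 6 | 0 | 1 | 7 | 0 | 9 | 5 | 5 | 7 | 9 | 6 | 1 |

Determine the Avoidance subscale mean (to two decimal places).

3.67

Avoidance items: 5, 11, 13, 17, 19, 20.
Of these, item 19 is negatively keyed; on a 0–10 scale, reversed = 10 − raw.
  item 5: 9
  item 11: 1
  item 13: 0
  item 17: 7
  item 19: 10 − 6 = 4
  item 20: 1
Sum = 9 + 1 + 0 + 7 + 4 + 1 = 22
Mean = 22 / 6 = 3.67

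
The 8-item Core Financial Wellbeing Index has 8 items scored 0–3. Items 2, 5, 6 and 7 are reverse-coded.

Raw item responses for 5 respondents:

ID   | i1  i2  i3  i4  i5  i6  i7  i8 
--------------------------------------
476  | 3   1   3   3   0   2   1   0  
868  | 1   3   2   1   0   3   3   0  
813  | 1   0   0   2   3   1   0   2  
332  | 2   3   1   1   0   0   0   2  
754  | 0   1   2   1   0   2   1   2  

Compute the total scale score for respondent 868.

Respondent 868 raw: 1, 3, 2, 1, 0, 3, 3, 0.
Reverse-coded (reversed = (0+3) − raw = 3 − raw):
  item 1: 1
  item 2: 3 − 3 = 0
  item 3: 2
  item 4: 1
  item 5: 3 − 0 = 3
  item 6: 3 − 3 = 0
  item 7: 3 − 3 = 0
  item 8: 0
Sum = 1 + 0 + 2 + 1 + 3 + 0 + 0 + 0 = 7

7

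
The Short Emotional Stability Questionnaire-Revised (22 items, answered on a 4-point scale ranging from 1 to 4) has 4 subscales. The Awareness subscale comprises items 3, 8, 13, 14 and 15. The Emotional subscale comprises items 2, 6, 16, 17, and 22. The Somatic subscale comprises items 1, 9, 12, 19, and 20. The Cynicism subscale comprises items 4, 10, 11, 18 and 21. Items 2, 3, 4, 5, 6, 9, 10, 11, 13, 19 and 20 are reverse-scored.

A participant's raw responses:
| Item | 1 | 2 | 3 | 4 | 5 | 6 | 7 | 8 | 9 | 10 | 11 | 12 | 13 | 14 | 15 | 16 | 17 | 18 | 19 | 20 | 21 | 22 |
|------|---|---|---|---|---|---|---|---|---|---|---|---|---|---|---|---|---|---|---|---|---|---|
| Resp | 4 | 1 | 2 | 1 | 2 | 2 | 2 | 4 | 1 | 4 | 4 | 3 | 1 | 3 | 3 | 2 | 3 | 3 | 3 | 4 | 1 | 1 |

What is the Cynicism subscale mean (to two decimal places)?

2.00

Cynicism items: 4, 10, 11, 18, 21.
Of these, items 4, 10, and 11 are reverse-scored; reversed = (1+4) − raw = 5 − raw.
  item 4: 5 − 1 = 4
  item 10: 5 − 4 = 1
  item 11: 5 − 4 = 1
  item 18: 3
  item 21: 1
Sum = 4 + 1 + 1 + 3 + 1 = 10
Mean = 10 / 5 = 2.00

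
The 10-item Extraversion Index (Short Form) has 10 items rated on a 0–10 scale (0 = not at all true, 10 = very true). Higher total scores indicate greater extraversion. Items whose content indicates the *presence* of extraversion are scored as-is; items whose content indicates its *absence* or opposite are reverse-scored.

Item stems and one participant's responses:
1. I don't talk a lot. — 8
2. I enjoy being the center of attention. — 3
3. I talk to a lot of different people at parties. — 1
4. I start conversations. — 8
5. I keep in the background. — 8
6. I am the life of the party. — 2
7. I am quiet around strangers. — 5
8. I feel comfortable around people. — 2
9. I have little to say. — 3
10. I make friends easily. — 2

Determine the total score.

Items 1, 5, 7, 9 describe the absence/opposite of extraversion → reverse-score.
reversed = (0+10) − raw = 10 − raw.
  item 1: 10 − 8 = 2
  item 2: 3
  item 3: 1
  item 4: 8
  item 5: 10 − 8 = 2
  item 6: 2
  item 7: 10 − 5 = 5
  item 8: 2
  item 9: 10 − 3 = 7
  item 10: 2
Total = 2 + 3 + 1 + 8 + 2 + 2 + 5 + 2 + 7 + 2 = 34

34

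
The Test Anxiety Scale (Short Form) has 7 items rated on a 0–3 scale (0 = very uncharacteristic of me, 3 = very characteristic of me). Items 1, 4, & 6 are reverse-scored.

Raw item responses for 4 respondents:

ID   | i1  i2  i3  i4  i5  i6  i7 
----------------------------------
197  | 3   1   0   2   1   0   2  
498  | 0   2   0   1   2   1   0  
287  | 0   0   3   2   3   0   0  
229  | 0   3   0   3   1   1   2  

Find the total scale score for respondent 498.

Respondent 498 raw: 0, 2, 0, 1, 2, 1, 0.
Reverse-coded (reverse-coded value = 3 − response):
  item 1: 3 − 0 = 3
  item 2: 2
  item 3: 0
  item 4: 3 − 1 = 2
  item 5: 2
  item 6: 3 − 1 = 2
  item 7: 0
Sum = 3 + 2 + 0 + 2 + 2 + 2 + 0 = 11

11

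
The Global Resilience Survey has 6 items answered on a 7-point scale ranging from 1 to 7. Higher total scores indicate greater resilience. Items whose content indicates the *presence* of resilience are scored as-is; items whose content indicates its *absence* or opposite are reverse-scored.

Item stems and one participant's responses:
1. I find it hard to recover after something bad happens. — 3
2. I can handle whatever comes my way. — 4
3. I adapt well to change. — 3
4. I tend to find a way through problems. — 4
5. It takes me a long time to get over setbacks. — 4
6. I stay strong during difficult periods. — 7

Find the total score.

Items 1, 5 describe the absence/opposite of resilience → reverse-score.
on a 1–7 scale, reversed = 8 − raw.
  item 1: 8 − 3 = 5
  item 2: 4
  item 3: 3
  item 4: 4
  item 5: 8 − 4 = 4
  item 6: 7
Total = 5 + 4 + 3 + 4 + 4 + 7 = 27

27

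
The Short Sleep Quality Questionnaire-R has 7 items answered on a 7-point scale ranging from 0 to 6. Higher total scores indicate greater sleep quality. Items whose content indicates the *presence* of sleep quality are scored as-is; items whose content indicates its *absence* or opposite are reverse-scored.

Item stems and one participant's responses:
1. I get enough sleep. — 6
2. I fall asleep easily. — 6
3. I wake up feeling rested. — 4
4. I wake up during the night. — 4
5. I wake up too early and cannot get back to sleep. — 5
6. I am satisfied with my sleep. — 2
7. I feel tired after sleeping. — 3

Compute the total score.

24

Items 4, 5, 7 describe the absence/opposite of sleep quality → reverse-score.
on a 0–6 scale, reversed = 6 − raw.
  item 1: 6
  item 2: 6
  item 3: 4
  item 4: 6 − 4 = 2
  item 5: 6 − 5 = 1
  item 6: 2
  item 7: 6 − 3 = 3
Total = 6 + 6 + 4 + 2 + 1 + 2 + 3 = 24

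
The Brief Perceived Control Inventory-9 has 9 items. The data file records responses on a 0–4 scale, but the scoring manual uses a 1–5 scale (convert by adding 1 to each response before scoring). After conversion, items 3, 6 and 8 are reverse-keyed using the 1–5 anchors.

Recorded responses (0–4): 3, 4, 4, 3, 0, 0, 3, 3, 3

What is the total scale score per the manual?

30

Convert to 1–5: 4, 5, 5, 4, 1, 1, 4, 4, 4
Reverse-coded (reverse-coded value = 6 − response):
  item 3: 6 − 5 = 1
  item 6: 6 − 1 = 5
  item 8: 6 − 4 = 2
Scored: 4, 5, 1, 4, 1, 5, 4, 2, 4
Total = 30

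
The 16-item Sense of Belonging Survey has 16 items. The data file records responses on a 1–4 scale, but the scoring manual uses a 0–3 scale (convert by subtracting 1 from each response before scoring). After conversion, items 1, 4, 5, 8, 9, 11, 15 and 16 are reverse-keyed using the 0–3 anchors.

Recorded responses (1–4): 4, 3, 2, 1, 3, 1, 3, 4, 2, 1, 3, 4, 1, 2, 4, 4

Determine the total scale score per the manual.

Convert to 0–3: 3, 2, 1, 0, 2, 0, 2, 3, 1, 0, 2, 3, 0, 1, 3, 3
Reverse-coded (reverse-coded value = 3 − response):
  item 1: 3 − 3 = 0
  item 4: 3 − 0 = 3
  item 5: 3 − 2 = 1
  item 8: 3 − 3 = 0
  item 9: 3 − 1 = 2
  item 11: 3 − 2 = 1
  item 15: 3 − 3 = 0
  item 16: 3 − 3 = 0
Scored: 0, 2, 1, 3, 1, 0, 2, 0, 2, 0, 1, 3, 0, 1, 0, 0
Total = 16

16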